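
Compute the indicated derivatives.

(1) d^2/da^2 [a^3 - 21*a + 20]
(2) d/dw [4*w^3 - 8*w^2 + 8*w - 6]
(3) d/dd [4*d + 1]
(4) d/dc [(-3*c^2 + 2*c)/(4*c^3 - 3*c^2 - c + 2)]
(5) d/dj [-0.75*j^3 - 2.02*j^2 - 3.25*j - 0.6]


(1) = 6*a
(2) = 12*w^2 - 16*w + 8
(3) = 4
(4) = (12*c^4 - 16*c^3 + 9*c^2 - 12*c + 4)/(16*c^6 - 24*c^5 + c^4 + 22*c^3 - 11*c^2 - 4*c + 4)
(5) = -2.25*j^2 - 4.04*j - 3.25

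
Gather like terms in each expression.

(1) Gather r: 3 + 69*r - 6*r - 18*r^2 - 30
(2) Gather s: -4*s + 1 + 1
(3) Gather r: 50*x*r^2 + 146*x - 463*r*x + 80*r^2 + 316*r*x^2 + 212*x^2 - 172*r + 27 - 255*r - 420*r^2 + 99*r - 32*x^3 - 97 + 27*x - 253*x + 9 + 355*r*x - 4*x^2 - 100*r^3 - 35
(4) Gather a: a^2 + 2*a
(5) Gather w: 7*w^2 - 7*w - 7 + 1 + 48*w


(1) = -18*r^2 + 63*r - 27
(2) = 2 - 4*s
(3) = -100*r^3 + r^2*(50*x - 340) + r*(316*x^2 - 108*x - 328) - 32*x^3 + 208*x^2 - 80*x - 96
(4) = a^2 + 2*a
(5) = 7*w^2 + 41*w - 6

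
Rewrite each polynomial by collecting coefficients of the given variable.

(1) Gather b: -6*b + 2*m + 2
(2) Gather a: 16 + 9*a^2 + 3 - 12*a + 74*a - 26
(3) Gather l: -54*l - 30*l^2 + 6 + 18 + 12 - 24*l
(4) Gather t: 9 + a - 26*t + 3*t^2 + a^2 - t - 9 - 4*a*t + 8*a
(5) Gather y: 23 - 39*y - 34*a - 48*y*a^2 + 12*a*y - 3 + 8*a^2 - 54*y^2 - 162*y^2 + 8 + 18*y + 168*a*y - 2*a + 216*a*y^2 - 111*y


(1) = -6*b + 2*m + 2
(2) = 9*a^2 + 62*a - 7
(3) = -30*l^2 - 78*l + 36
(4) = a^2 + 9*a + 3*t^2 + t*(-4*a - 27)
(5) = 8*a^2 - 36*a + y^2*(216*a - 216) + y*(-48*a^2 + 180*a - 132) + 28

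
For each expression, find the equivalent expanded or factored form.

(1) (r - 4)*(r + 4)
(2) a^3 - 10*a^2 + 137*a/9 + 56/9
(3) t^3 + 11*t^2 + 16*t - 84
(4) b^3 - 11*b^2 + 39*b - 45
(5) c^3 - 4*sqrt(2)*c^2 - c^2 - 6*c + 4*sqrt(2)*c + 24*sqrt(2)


(1) = r^2 - 16
(2) = (a - 8)*(a - 7/3)*(a + 1/3)
(3) = (t - 2)*(t + 6)*(t + 7)
(4) = (b - 5)*(b - 3)^2
(5) = (c - 3)*(c + 2)*(c - 4*sqrt(2))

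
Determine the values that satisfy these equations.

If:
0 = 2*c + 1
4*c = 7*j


Then:
c = -1/2
j = -2/7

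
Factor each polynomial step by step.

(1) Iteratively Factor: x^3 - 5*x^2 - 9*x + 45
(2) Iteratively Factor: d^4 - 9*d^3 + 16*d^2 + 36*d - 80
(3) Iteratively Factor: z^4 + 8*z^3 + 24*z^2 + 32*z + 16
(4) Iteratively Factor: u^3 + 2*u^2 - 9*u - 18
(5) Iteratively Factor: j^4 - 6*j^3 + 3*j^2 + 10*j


(1) = (x - 5)*(x^2 - 9) = (x - 5)*(x + 3)*(x - 3)
(2) = (d + 2)*(d^3 - 11*d^2 + 38*d - 40) = (d - 4)*(d + 2)*(d^2 - 7*d + 10) = (d - 4)*(d - 2)*(d + 2)*(d - 5)
(3) = (z + 2)*(z^3 + 6*z^2 + 12*z + 8) = (z + 2)^2*(z^2 + 4*z + 4) = (z + 2)^3*(z + 2)
(4) = (u + 3)*(u^2 - u - 6) = (u - 3)*(u + 3)*(u + 2)
(5) = (j + 1)*(j^3 - 7*j^2 + 10*j) = (j - 5)*(j + 1)*(j^2 - 2*j) = j*(j - 5)*(j + 1)*(j - 2)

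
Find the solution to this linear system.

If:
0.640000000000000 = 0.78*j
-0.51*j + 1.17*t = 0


Then:
j = 0.82
t = 0.36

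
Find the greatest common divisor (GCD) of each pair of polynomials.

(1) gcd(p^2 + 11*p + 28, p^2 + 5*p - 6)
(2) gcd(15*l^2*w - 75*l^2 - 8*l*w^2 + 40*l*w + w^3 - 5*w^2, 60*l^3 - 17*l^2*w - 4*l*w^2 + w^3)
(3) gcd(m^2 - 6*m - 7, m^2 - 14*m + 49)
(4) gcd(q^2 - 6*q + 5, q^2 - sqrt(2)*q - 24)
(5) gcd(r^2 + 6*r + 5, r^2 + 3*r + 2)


(1) = 1
(2) = gcd((-5*l + w)*(-3*l + w)*(w - 5), (-5*l + w)*(-3*l + w)*(4*l + w)) = 15*l^2 - 8*l*w + w^2
(3) = gcd((m - 7)*(m + 1), (m - 7)^2) = m - 7
(4) = gcd((q - 5)*(q - 1), (q - 4*sqrt(2))*(q + 3*sqrt(2))) = 1
(5) = r + 1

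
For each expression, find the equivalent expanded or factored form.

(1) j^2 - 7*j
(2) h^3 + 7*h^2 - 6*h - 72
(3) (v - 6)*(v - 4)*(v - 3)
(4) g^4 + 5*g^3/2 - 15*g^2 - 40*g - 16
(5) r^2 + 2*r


(1) = j*(j - 7)
(2) = (h - 3)*(h + 4)*(h + 6)
(3) = v^3 - 13*v^2 + 54*v - 72
(4) = (g - 4)*(g + 1/2)*(g + 2)*(g + 4)
(5) = r*(r + 2)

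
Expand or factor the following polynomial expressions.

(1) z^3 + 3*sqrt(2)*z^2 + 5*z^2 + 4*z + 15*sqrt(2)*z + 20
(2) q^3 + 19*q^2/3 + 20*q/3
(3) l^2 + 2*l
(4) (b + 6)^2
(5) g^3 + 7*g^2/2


(1) = (z + 5)*(z + sqrt(2))*(z + 2*sqrt(2))
(2) = q*(q + 4/3)*(q + 5)
(3) = l*(l + 2)
(4) = b^2 + 12*b + 36
(5) = g^2*(g + 7/2)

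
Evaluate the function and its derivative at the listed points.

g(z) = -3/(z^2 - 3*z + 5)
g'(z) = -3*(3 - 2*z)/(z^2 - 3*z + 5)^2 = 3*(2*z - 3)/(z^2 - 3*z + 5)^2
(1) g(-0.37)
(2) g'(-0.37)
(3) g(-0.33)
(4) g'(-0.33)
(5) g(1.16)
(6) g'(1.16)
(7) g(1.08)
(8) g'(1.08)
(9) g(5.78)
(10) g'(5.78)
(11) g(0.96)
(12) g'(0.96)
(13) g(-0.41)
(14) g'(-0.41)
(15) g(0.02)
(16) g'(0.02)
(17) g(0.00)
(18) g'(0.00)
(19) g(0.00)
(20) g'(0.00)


(1) = -0.48
(2) = -0.29
(3) = -0.49
(4) = -0.30
(5) = -1.05
(6) = -0.25
(7) = -1.03
(8) = -0.29
(9) = -0.14
(10) = 0.06
(11) = -0.99
(12) = -0.35
(13) = -0.47
(14) = -0.28
(15) = -0.61
(16) = -0.36
(17) = -0.60
(18) = -0.36
(19) = -0.60
(20) = -0.36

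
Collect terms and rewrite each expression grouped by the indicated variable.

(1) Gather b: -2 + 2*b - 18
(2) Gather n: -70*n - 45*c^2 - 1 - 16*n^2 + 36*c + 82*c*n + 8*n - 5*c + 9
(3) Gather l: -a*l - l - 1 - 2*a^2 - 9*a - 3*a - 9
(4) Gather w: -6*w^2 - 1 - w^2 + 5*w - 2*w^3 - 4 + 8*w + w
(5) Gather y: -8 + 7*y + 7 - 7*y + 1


(1) = 2*b - 20
(2) = -45*c^2 + 31*c - 16*n^2 + n*(82*c - 62) + 8
(3) = -2*a^2 - 12*a + l*(-a - 1) - 10
(4) = -2*w^3 - 7*w^2 + 14*w - 5
(5) = 0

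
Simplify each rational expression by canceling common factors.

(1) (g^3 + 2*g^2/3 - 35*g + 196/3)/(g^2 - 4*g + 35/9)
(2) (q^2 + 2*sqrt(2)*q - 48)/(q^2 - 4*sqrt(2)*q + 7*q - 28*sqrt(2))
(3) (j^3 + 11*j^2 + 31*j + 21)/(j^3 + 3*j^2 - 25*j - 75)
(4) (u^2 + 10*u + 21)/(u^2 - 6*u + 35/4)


(1) = (3*g^2 + 9*g - 84)/(3*g - 5)
(2) = (q + 6*sqrt(2))/(q + 7)
(3) = (j^2 + 8*j + 7)/(j^2 - 25)
(4) = (4*u^2 + 40*u + 84)/(4*u^2 - 24*u + 35)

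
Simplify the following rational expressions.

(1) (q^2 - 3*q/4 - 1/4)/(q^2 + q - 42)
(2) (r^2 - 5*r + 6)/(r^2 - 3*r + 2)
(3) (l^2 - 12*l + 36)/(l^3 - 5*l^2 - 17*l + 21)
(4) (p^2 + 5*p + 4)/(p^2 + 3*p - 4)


(1) = (4*q^2 - 3*q - 1)/(4*q^2 + 4*q - 168)
(2) = (r - 3)/(r - 1)
(3) = (l^2 - 12*l + 36)/(l^3 - 5*l^2 - 17*l + 21)
(4) = (p + 1)/(p - 1)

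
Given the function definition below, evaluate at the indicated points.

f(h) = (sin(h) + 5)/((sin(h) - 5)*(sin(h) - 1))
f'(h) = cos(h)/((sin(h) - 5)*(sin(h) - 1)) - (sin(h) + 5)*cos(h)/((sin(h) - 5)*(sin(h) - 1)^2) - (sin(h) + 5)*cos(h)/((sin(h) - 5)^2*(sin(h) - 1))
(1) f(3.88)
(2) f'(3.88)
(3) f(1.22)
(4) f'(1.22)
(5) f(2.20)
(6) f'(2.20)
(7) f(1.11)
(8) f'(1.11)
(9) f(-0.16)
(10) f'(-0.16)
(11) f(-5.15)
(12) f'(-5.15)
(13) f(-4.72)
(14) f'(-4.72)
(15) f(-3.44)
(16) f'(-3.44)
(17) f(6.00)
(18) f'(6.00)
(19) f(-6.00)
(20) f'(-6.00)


(1) = 0.46
(2) = -0.34
(3) = 24.01
(4) = 138.93
(5) = 7.24
(6) = -23.99
(7) = 13.77
(8) = 61.25
(9) = 0.81
(10) = 1.01
(11) = 15.31
(12) = 71.52
(13) = 51788.39
(14) = 13608890.72
(15) = 1.59
(16) = -2.77
(17) = 0.70
(18) = 0.79
(19) = 1.55
(20) = 2.67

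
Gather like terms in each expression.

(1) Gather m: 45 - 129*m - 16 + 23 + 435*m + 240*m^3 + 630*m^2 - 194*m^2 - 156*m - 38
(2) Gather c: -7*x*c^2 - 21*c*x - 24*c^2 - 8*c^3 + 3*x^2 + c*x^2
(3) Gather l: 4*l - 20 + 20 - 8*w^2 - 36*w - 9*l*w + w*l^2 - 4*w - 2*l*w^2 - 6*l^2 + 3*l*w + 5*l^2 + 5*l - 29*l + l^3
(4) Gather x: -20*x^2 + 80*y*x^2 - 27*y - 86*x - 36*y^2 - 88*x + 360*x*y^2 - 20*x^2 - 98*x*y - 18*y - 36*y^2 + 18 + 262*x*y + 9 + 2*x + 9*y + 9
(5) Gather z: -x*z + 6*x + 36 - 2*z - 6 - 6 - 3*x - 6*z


(1) = 240*m^3 + 436*m^2 + 150*m + 14
(2) = -8*c^3 + c^2*(-7*x - 24) + c*(x^2 - 21*x) + 3*x^2
(3) = l^3 + l^2*(w - 1) + l*(-2*w^2 - 6*w - 20) - 8*w^2 - 40*w
(4) = x^2*(80*y - 40) + x*(360*y^2 + 164*y - 172) - 72*y^2 - 36*y + 36
(5) = 3*x + z*(-x - 8) + 24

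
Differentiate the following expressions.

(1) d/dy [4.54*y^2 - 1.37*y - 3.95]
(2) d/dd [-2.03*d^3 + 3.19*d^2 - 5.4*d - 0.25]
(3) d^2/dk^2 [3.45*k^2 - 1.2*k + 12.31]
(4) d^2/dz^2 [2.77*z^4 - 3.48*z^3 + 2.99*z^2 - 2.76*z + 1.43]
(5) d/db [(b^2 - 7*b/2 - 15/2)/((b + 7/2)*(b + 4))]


(1) = 9.08*y - 1.37
(2) = -6.09*d^2 + 6.38*d - 5.4
(3) = 6.90000000000000
(4) = 33.24*z^2 - 20.88*z + 5.98
(5) = (44*b^2 + 172*b + 29)/(4*b^4 + 60*b^3 + 337*b^2 + 840*b + 784)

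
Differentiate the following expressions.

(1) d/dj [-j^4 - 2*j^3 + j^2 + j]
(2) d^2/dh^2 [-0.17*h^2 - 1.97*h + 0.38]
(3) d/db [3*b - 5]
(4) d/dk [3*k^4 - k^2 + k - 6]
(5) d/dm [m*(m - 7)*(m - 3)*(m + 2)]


(1) = -4*j^3 - 6*j^2 + 2*j + 1
(2) = -0.340000000000000
(3) = 3
(4) = 12*k^3 - 2*k + 1
(5) = 4*m^3 - 24*m^2 + 2*m + 42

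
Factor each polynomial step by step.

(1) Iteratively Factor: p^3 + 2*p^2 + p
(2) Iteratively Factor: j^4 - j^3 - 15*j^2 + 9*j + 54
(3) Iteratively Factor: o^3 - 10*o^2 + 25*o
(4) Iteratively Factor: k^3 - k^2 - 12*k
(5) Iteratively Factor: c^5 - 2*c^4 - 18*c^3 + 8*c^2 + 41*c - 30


(1) = (p + 1)*(p^2 + p) = p*(p + 1)*(p + 1)
(2) = (j + 2)*(j^3 - 3*j^2 - 9*j + 27) = (j - 3)*(j + 2)*(j^2 - 9) = (j - 3)^2*(j + 2)*(j + 3)
(3) = (o)*(o^2 - 10*o + 25) = o*(o - 5)*(o - 5)
(4) = (k + 3)*(k^2 - 4*k) = (k - 4)*(k + 3)*(k)
(5) = (c - 1)*(c^4 - c^3 - 19*c^2 - 11*c + 30) = (c - 5)*(c - 1)*(c^3 + 4*c^2 + c - 6) = (c - 5)*(c - 1)^2*(c^2 + 5*c + 6) = (c - 5)*(c - 1)^2*(c + 3)*(c + 2)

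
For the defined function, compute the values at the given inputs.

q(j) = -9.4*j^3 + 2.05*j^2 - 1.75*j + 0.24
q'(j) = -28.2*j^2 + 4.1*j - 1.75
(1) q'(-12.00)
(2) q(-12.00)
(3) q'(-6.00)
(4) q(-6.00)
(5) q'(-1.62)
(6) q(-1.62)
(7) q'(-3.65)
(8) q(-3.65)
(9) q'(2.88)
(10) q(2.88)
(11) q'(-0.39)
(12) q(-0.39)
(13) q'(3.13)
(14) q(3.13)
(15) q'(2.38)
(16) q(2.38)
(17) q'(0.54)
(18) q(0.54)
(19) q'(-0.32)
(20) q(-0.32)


(1) = -4111.75
(2) = 16559.64
(3) = -1041.55
(4) = 2114.94
(5) = -82.40
(6) = 48.42
(7) = -392.41
(8) = 491.03
(9) = -223.84
(10) = -212.34
(11) = -7.64
(12) = 1.79
(13) = -265.19
(14) = -273.40
(15) = -151.73
(16) = -119.04
(17) = -7.76
(18) = -1.59
(19) = -5.95
(20) = 1.32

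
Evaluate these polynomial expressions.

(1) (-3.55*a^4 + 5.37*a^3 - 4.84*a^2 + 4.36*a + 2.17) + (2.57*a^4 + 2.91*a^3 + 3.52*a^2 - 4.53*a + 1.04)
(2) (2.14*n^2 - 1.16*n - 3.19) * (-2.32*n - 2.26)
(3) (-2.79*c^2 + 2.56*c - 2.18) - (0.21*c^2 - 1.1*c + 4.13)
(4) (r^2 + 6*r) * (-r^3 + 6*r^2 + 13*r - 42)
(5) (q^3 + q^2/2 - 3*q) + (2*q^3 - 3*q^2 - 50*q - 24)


(1) = -0.98*a^4 + 8.28*a^3 - 1.32*a^2 - 0.17*a + 3.21
(2) = -4.9648*n^3 - 2.1452*n^2 + 10.0224*n + 7.2094
(3) = -3.0*c^2 + 3.66*c - 6.31
(4) = -r^5 + 49*r^3 + 36*r^2 - 252*r
(5) = 3*q^3 - 5*q^2/2 - 53*q - 24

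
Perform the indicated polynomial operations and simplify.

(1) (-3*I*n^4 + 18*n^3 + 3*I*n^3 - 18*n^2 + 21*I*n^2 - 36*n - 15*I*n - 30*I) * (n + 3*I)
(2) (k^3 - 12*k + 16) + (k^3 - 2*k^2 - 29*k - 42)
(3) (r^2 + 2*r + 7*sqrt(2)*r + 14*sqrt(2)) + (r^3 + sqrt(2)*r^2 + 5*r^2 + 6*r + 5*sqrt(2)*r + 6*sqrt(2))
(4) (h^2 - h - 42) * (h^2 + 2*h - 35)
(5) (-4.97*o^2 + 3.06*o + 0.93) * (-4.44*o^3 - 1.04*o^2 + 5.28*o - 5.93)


(1) = -3*I*n^5 + 27*n^4 + 3*I*n^4 - 27*n^3 + 75*I*n^3 - 99*n^2 - 69*I*n^2 + 45*n - 138*I*n + 90
(2) = 2*k^3 - 2*k^2 - 41*k - 26
(3) = r^3 + sqrt(2)*r^2 + 6*r^2 + 8*r + 12*sqrt(2)*r + 20*sqrt(2)
(4) = h^4 + h^3 - 79*h^2 - 49*h + 1470
(5) = 22.0668*o^5 - 8.4176*o^4 - 33.5532*o^3 + 44.6617*o^2 - 13.2354*o - 5.5149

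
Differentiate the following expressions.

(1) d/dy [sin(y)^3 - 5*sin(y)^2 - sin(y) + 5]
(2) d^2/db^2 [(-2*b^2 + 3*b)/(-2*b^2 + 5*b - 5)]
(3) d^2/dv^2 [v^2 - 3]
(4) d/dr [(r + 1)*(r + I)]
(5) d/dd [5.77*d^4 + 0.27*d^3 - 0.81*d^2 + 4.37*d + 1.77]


(1) = (3*sin(y)^2 - 10*sin(y) - 1)*cos(y)
(2) = 2*(8*b^3 - 60*b^2 + 90*b - 25)/(8*b^6 - 60*b^5 + 210*b^4 - 425*b^3 + 525*b^2 - 375*b + 125)
(3) = 2
(4) = 2*r + 1 + I
(5) = 23.08*d^3 + 0.81*d^2 - 1.62*d + 4.37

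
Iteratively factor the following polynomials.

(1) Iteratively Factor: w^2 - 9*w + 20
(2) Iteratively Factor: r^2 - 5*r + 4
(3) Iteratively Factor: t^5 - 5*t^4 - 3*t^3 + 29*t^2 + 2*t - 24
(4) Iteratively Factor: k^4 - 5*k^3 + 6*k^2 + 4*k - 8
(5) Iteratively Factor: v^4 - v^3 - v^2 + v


(1) = (w - 4)*(w - 5)
(2) = (r - 1)*(r - 4)
(3) = (t - 4)*(t^4 - t^3 - 7*t^2 + t + 6) = (t - 4)*(t - 1)*(t^3 - 7*t - 6) = (t - 4)*(t - 3)*(t - 1)*(t^2 + 3*t + 2) = (t - 4)*(t - 3)*(t - 1)*(t + 2)*(t + 1)
(4) = (k - 2)*(k^3 - 3*k^2 + 4) = (k - 2)*(k + 1)*(k^2 - 4*k + 4) = (k - 2)^2*(k + 1)*(k - 2)
(5) = (v - 1)*(v^3 - v) = (v - 1)^2*(v^2 + v) = (v - 1)^2*(v + 1)*(v)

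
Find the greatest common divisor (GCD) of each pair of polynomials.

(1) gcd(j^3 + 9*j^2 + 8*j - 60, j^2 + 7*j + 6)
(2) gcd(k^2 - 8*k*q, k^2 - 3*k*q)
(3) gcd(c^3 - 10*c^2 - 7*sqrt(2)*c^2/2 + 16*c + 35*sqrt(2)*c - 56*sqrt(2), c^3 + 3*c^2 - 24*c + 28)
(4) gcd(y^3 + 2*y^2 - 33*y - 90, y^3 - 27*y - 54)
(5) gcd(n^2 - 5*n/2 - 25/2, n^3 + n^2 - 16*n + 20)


(1) = gcd((j - 2)*(j + 5)*(j + 6), (j + 1)*(j + 6)) = j + 6
(2) = k
(3) = gcd((c - 8)*(c - 2)*(c - 7*sqrt(2)/2), (c - 2)^2*(c + 7)) = c - 2
(4) = y^2 - 3*y - 18
(5) = 1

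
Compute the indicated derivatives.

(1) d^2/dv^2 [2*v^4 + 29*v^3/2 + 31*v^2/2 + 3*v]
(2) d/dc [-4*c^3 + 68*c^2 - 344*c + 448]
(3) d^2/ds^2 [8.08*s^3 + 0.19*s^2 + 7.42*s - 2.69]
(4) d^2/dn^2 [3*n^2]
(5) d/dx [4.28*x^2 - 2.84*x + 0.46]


(1) = 24*v^2 + 87*v + 31
(2) = -12*c^2 + 136*c - 344
(3) = 48.48*s + 0.38
(4) = 6
(5) = 8.56*x - 2.84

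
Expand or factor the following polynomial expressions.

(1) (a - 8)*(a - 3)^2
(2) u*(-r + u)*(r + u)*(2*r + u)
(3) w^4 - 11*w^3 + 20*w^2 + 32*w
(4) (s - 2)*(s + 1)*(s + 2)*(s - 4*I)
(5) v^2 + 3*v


(1) = a^3 - 14*a^2 + 57*a - 72
(2) = -2*r^3*u - r^2*u^2 + 2*r*u^3 + u^4
(3) = w*(w - 8)*(w - 4)*(w + 1)
(4) = s^4 + s^3 - 4*I*s^3 - 4*s^2 - 4*I*s^2 - 4*s + 16*I*s + 16*I
(5) = v*(v + 3)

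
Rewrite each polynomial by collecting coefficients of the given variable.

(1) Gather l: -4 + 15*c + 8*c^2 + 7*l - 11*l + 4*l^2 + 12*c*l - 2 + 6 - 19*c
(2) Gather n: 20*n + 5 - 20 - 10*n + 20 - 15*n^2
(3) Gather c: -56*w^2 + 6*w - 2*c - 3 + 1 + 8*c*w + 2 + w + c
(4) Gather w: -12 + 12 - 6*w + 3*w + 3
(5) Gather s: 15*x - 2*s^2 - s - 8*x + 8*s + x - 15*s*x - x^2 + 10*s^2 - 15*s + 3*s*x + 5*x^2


(1) = 8*c^2 - 4*c + 4*l^2 + l*(12*c - 4)
(2) = -15*n^2 + 10*n + 5
(3) = c*(8*w - 1) - 56*w^2 + 7*w
(4) = 3 - 3*w
(5) = 8*s^2 + s*(-12*x - 8) + 4*x^2 + 8*x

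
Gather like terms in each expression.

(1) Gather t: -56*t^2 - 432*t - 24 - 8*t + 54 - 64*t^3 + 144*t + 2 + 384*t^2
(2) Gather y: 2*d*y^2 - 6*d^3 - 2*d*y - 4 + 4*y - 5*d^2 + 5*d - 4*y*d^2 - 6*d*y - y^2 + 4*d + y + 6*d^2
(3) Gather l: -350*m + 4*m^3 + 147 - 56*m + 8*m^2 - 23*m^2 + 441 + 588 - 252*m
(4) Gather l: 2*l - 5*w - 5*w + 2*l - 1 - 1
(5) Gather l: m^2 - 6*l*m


(1) = -64*t^3 + 328*t^2 - 296*t + 32
(2) = -6*d^3 + d^2 + 9*d + y^2*(2*d - 1) + y*(-4*d^2 - 8*d + 5) - 4
(3) = 4*m^3 - 15*m^2 - 658*m + 1176
(4) = 4*l - 10*w - 2
(5) = -6*l*m + m^2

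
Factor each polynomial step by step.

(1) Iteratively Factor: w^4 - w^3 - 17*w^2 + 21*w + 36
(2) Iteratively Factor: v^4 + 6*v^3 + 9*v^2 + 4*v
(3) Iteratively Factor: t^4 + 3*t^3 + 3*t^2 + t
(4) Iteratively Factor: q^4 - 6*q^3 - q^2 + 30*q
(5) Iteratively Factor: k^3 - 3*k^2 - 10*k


(1) = (w - 3)*(w^3 + 2*w^2 - 11*w - 12) = (w - 3)^2*(w^2 + 5*w + 4) = (w - 3)^2*(w + 4)*(w + 1)
(2) = (v)*(v^3 + 6*v^2 + 9*v + 4) = v*(v + 4)*(v^2 + 2*v + 1) = v*(v + 1)*(v + 4)*(v + 1)
(3) = (t)*(t^3 + 3*t^2 + 3*t + 1) = t*(t + 1)*(t^2 + 2*t + 1) = t*(t + 1)^2*(t + 1)
(4) = (q - 3)*(q^3 - 3*q^2 - 10*q) = (q - 5)*(q - 3)*(q^2 + 2*q) = (q - 5)*(q - 3)*(q + 2)*(q)
(5) = (k)*(k^2 - 3*k - 10) = k*(k - 5)*(k + 2)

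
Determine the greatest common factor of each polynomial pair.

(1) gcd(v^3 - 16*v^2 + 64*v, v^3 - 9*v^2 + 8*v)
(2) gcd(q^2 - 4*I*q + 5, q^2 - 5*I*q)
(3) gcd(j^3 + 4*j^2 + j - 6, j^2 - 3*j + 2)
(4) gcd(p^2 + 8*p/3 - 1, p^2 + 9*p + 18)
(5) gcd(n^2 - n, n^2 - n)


(1) = gcd(v*(v - 8)^2, v*(v - 8)*(v - 1)) = v^2 - 8*v
(2) = q - 5*I
(3) = j - 1
(4) = p + 3
(5) = gcd(n*(n - 1), n*(n - 1)) = n^2 - n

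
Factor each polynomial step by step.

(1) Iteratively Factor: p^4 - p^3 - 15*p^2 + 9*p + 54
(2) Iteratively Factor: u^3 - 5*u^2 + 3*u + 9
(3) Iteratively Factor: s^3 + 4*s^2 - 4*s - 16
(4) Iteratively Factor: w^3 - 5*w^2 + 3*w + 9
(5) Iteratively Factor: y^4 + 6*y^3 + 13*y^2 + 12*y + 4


(1) = (p + 2)*(p^3 - 3*p^2 - 9*p + 27) = (p - 3)*(p + 2)*(p^2 - 9) = (p - 3)*(p + 2)*(p + 3)*(p - 3)
(2) = (u - 3)*(u^2 - 2*u - 3) = (u - 3)*(u + 1)*(u - 3)
(3) = (s + 4)*(s^2 - 4) = (s - 2)*(s + 4)*(s + 2)
(4) = (w + 1)*(w^2 - 6*w + 9) = (w - 3)*(w + 1)*(w - 3)
(5) = (y + 1)*(y^3 + 5*y^2 + 8*y + 4) = (y + 1)*(y + 2)*(y^2 + 3*y + 2) = (y + 1)^2*(y + 2)*(y + 2)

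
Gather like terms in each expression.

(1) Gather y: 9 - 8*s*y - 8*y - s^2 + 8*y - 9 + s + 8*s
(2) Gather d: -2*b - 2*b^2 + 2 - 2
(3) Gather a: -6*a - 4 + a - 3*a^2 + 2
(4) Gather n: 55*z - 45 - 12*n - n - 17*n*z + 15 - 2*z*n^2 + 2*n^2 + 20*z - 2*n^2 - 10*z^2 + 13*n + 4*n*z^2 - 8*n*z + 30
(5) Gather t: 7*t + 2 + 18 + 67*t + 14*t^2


(1) = -s^2 - 8*s*y + 9*s
(2) = -2*b^2 - 2*b
(3) = -3*a^2 - 5*a - 2
(4) = -2*n^2*z + n*(4*z^2 - 25*z) - 10*z^2 + 75*z
(5) = 14*t^2 + 74*t + 20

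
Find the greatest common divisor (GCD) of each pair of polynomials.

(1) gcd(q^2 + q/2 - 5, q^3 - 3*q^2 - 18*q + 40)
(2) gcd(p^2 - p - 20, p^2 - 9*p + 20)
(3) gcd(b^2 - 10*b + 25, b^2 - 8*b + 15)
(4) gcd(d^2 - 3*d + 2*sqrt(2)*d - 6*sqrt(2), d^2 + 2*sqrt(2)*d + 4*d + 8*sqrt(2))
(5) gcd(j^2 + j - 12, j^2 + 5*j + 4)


(1) = q - 2
(2) = p - 5
(3) = gcd((b - 5)^2, (b - 5)*(b - 3)) = b - 5
(4) = d + 2*sqrt(2)
(5) = gcd((j - 3)*(j + 4), (j + 1)*(j + 4)) = j + 4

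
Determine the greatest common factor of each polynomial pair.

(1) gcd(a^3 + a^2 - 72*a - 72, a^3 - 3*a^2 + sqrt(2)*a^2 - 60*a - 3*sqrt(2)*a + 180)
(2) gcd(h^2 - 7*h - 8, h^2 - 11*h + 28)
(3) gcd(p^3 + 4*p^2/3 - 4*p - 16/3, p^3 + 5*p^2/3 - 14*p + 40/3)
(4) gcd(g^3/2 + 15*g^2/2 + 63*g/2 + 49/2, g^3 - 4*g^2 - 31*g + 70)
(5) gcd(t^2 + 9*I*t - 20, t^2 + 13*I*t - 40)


(1) = gcd((a + 1)*(a - 6*sqrt(2))*(a + 6*sqrt(2)), (a - 3)*(a - 5*sqrt(2))*(a + 6*sqrt(2))) = a + 6*sqrt(2)
(2) = 1
(3) = p - 2
(4) = 1
(5) = t + 5*I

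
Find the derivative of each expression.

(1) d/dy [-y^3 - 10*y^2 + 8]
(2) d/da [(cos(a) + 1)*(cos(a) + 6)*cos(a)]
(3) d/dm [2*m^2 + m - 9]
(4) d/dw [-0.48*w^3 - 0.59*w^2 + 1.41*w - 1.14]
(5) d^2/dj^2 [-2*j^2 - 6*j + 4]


(1) = y*(-3*y - 20)
(2) = (3*sin(a)^2 - 14*cos(a) - 9)*sin(a)
(3) = 4*m + 1
(4) = -1.44*w^2 - 1.18*w + 1.41
(5) = -4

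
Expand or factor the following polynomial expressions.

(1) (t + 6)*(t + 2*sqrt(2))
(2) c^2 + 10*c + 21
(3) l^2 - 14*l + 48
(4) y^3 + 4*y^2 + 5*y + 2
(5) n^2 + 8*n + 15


(1) = t^2 + 2*sqrt(2)*t + 6*t + 12*sqrt(2)
(2) = (c + 3)*(c + 7)
(3) = (l - 8)*(l - 6)
(4) = (y + 1)^2*(y + 2)
(5) = (n + 3)*(n + 5)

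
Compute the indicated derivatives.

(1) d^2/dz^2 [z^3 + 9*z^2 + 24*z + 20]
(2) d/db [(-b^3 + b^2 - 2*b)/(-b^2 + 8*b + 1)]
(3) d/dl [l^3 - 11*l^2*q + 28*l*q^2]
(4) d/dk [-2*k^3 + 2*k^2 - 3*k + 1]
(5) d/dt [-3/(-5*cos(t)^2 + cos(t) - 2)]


(1) = 6*z + 18
(2) = (b^4 - 16*b^3 + 3*b^2 + 2*b - 2)/(b^4 - 16*b^3 + 62*b^2 + 16*b + 1)
(3) = 3*l^2 - 22*l*q + 28*q^2
(4) = -6*k^2 + 4*k - 3
(5) = 3*(10*cos(t) - 1)*sin(t)/(5*sin(t)^2 + cos(t) - 7)^2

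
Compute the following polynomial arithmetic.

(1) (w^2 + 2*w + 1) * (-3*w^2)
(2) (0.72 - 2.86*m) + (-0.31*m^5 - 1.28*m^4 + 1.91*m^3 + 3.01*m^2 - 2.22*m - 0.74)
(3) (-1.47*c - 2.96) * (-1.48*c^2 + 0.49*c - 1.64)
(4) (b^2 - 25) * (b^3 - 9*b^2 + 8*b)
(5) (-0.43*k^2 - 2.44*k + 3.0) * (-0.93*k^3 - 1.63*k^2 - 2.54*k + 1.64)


(1) = -3*w^4 - 6*w^3 - 3*w^2
(2) = -0.31*m^5 - 1.28*m^4 + 1.91*m^3 + 3.01*m^2 - 5.08*m - 0.02
(3) = 2.1756*c^3 + 3.6605*c^2 + 0.9604*c + 4.8544
(4) = b^5 - 9*b^4 - 17*b^3 + 225*b^2 - 200*b
(5) = 0.3999*k^5 + 2.9701*k^4 + 2.2794*k^3 + 0.6024*k^2 - 11.6216*k + 4.92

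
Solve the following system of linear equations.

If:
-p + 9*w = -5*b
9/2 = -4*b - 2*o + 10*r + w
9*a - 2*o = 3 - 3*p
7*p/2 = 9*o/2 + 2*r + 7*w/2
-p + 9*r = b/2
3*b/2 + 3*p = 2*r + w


Then:
a = 12991/111270
b = -17496/18545
o = 1062/18545
p = 5103/7418
r = 891/37090
w = 4455/7418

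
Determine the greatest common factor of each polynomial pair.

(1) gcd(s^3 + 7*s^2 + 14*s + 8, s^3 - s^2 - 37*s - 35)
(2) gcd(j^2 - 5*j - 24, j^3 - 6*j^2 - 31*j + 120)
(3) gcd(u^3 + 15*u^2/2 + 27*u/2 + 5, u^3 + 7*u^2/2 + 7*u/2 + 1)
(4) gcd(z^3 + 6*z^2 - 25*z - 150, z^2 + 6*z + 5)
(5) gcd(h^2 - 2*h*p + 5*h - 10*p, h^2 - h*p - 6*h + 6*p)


(1) = gcd((s + 1)*(s + 2)*(s + 4), (s - 7)*(s + 1)*(s + 5)) = s + 1
(2) = gcd((j - 8)*(j + 3), (j - 8)*(j - 3)*(j + 5)) = j - 8
(3) = u^2 + 5*u/2 + 1
(4) = gcd((z - 5)*(z + 5)*(z + 6), (z + 1)*(z + 5)) = z + 5
(5) = 1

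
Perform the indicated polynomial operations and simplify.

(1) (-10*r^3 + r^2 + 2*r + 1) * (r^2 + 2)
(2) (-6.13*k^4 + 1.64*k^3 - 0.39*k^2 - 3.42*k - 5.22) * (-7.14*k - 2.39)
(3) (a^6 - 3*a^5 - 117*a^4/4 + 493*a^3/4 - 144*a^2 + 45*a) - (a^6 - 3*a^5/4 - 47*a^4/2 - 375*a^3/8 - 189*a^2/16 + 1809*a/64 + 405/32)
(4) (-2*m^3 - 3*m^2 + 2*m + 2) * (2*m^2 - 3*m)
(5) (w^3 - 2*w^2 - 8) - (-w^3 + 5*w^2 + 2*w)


(1) = -10*r^5 + r^4 - 18*r^3 + 3*r^2 + 4*r + 2
(2) = 43.7682*k^5 + 2.9411*k^4 - 1.135*k^3 + 25.3509*k^2 + 45.4446*k + 12.4758
(3) = -9*a^5/4 - 23*a^4/4 + 1361*a^3/8 - 2115*a^2/16 + 1071*a/64 - 405/32
(4) = -4*m^5 + 13*m^3 - 2*m^2 - 6*m
(5) = 2*w^3 - 7*w^2 - 2*w - 8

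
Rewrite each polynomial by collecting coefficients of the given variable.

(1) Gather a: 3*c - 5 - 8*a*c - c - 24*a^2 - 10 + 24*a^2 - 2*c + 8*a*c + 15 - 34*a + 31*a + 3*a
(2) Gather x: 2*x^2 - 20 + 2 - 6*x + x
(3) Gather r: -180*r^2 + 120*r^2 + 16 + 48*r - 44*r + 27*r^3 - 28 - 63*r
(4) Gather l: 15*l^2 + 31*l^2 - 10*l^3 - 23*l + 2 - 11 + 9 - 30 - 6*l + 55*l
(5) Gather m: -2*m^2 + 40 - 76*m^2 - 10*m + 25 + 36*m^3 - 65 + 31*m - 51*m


(1) = 0
(2) = 2*x^2 - 5*x - 18
(3) = 27*r^3 - 60*r^2 - 59*r - 12
(4) = -10*l^3 + 46*l^2 + 26*l - 30
(5) = 36*m^3 - 78*m^2 - 30*m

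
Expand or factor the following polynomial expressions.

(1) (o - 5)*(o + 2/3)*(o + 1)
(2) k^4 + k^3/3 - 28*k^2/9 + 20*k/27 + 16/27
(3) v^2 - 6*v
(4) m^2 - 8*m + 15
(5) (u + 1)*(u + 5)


(1) = o^3 - 10*o^2/3 - 23*o/3 - 10/3
(2) = (k - 4/3)*(k - 2/3)*(k + 1/3)*(k + 2)
(3) = v*(v - 6)
(4) = (m - 5)*(m - 3)
(5) = u^2 + 6*u + 5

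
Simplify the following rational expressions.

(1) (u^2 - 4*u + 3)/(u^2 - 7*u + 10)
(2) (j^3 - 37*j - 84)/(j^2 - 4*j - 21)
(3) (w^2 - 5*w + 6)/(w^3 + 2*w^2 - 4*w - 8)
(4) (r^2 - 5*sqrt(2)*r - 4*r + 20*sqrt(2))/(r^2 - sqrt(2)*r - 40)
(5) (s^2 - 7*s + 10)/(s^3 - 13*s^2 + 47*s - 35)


(1) = (u^2 - 4*u + 3)/(u^2 - 7*u + 10)
(2) = j + 4
(3) = (w - 3)/(w^2 + 4*w + 4)
(4) = (r - 4)/(r + 4*sqrt(2))
(5) = (s - 2)/(s^2 - 8*s + 7)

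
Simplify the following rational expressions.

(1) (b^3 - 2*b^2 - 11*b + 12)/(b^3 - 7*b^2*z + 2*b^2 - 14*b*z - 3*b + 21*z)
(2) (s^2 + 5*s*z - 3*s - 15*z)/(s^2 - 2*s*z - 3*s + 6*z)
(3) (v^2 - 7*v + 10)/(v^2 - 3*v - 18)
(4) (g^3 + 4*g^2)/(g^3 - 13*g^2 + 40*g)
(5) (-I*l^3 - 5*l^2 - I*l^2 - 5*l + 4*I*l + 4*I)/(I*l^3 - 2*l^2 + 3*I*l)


(1) = (4 - b)/(-b + 7*z)
(2) = (-s - 5*z)/(-s + 2*z)
(3) = (v^2 - 7*v + 10)/(v^2 - 3*v - 18)
(4) = (g^2 + 4*g)/(g^2 - 13*g + 40)
(5) = (-l^2 + l*(-1 + 4*I) + 4*I)/(l^2 + 3*I*l)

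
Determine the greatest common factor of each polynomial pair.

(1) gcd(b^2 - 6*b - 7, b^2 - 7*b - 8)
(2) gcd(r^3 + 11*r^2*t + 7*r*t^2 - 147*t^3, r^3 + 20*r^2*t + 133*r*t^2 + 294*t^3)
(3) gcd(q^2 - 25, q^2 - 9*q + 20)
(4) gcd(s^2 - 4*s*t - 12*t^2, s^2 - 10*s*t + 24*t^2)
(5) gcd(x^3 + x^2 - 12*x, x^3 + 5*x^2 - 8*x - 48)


(1) = b + 1
(2) = r^2 + 14*r*t + 49*t^2
(3) = gcd((q - 5)*(q + 5), (q - 5)*(q - 4)) = q - 5
(4) = s - 6*t
(5) = x^2 + x - 12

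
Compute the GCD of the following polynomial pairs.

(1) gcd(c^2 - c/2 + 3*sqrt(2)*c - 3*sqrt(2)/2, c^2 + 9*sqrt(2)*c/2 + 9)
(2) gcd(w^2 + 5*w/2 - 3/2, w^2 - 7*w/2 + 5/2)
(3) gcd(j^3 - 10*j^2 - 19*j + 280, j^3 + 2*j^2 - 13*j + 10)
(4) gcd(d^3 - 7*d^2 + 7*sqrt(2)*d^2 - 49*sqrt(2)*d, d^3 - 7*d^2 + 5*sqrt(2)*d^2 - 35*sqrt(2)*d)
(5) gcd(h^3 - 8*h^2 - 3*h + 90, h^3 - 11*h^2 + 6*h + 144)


(1) = gcd((c - 1/2)*(c + 3*sqrt(2)), (c + 3*sqrt(2)/2)*(c + 3*sqrt(2))) = c + 3*sqrt(2)
(2) = 1
(3) = j + 5
(4) = d^2 - 7*d
(5) = h^2 - 3*h - 18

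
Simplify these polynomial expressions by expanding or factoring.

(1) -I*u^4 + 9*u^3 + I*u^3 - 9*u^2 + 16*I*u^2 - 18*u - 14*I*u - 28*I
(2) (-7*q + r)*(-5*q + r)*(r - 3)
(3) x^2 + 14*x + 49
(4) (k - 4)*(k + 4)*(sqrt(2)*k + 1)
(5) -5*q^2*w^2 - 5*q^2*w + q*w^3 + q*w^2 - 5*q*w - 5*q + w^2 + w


(1) = (u - 2)*(u + 2*I)*(u + 7*I)*(-I*u - I)
(2) = 35*q^2*r - 105*q^2 - 12*q*r^2 + 36*q*r + r^3 - 3*r^2
(3) = (x + 7)^2
(4) = sqrt(2)*k^3 + k^2 - 16*sqrt(2)*k - 16
(5) = (-5*q + w)*(w + 1)*(q*w + 1)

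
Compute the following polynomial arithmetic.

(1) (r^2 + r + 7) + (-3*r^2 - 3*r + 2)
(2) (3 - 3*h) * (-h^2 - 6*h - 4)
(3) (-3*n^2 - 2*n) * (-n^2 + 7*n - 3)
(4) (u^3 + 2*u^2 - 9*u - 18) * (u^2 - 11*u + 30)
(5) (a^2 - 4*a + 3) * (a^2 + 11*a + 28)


(1) = -2*r^2 - 2*r + 9
(2) = 3*h^3 + 15*h^2 - 6*h - 12
(3) = 3*n^4 - 19*n^3 - 5*n^2 + 6*n
(4) = u^5 - 9*u^4 - u^3 + 141*u^2 - 72*u - 540
(5) = a^4 + 7*a^3 - 13*a^2 - 79*a + 84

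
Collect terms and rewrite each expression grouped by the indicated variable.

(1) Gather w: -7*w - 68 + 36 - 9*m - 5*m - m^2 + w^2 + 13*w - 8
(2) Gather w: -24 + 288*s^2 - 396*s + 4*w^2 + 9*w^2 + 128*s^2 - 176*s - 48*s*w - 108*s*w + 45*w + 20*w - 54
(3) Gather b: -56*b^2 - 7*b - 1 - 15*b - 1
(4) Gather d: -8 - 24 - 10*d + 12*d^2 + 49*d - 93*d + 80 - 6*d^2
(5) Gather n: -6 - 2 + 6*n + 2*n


(1) = -m^2 - 14*m + w^2 + 6*w - 40
(2) = 416*s^2 - 572*s + 13*w^2 + w*(65 - 156*s) - 78
(3) = -56*b^2 - 22*b - 2
(4) = 6*d^2 - 54*d + 48
(5) = 8*n - 8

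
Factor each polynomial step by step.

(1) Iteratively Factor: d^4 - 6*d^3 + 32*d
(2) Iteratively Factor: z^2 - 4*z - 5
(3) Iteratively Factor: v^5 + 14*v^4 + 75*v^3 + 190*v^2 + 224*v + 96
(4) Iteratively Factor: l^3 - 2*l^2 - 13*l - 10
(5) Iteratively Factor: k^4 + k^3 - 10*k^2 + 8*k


(1) = (d - 4)*(d^3 - 2*d^2 - 8*d) = (d - 4)*(d + 2)*(d^2 - 4*d) = (d - 4)^2*(d + 2)*(d)
(2) = (z + 1)*(z - 5)
(3) = (v + 1)*(v^4 + 13*v^3 + 62*v^2 + 128*v + 96) = (v + 1)*(v + 4)*(v^3 + 9*v^2 + 26*v + 24) = (v + 1)*(v + 3)*(v + 4)*(v^2 + 6*v + 8) = (v + 1)*(v + 3)*(v + 4)^2*(v + 2)
(4) = (l + 2)*(l^2 - 4*l - 5) = (l - 5)*(l + 2)*(l + 1)
(5) = (k + 4)*(k^3 - 3*k^2 + 2*k) = (k - 2)*(k + 4)*(k^2 - k) = k*(k - 2)*(k + 4)*(k - 1)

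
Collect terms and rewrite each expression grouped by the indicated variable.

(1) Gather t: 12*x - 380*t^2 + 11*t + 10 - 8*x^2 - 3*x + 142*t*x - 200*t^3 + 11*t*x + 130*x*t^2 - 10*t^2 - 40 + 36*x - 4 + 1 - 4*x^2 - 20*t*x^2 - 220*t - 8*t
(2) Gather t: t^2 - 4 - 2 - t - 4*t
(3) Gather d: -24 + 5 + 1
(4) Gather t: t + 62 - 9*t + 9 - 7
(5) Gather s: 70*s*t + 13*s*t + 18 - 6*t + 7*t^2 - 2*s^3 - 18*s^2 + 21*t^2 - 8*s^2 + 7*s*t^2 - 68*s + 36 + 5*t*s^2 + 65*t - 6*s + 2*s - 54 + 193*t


(1) = -200*t^3 + t^2*(130*x - 390) + t*(-20*x^2 + 153*x - 217) - 12*x^2 + 45*x - 33
(2) = t^2 - 5*t - 6
(3) = -18
(4) = 64 - 8*t
(5) = -2*s^3 + s^2*(5*t - 26) + s*(7*t^2 + 83*t - 72) + 28*t^2 + 252*t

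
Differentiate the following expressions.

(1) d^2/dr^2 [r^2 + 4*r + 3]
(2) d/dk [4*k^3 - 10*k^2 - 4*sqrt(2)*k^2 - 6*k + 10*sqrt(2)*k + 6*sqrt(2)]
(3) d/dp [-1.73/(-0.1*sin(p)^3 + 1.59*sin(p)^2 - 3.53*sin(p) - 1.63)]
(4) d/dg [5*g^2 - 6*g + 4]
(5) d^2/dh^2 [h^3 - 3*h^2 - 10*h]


(1) = 2
(2) = 12*k^2 - 20*k - 8*sqrt(2)*k - 6 + 10*sqrt(2)
(3) = (-0.519*sin(p)^2 + 5.5014*sin(p) - 6.1069)*cos(p)/(0.1*sin(p)^3 - 1.59*sin(p)^2 + 3.53*sin(p) + 1.63)^2
(4) = 10*g - 6
(5) = 6*h - 6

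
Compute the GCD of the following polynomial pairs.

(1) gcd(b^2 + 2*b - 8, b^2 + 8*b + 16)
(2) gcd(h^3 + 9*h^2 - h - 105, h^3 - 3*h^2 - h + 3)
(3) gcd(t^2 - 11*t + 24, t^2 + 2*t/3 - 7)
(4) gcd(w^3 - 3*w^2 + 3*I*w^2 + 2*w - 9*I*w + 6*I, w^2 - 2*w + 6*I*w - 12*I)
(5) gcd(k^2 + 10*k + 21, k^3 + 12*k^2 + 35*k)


(1) = gcd((b - 2)*(b + 4), (b + 4)^2) = b + 4
(2) = gcd((h - 3)*(h + 5)*(h + 7), (h - 3)*(h - 1)*(h + 1)) = h - 3
(3) = 1
(4) = gcd((w - 2)*(w - 1)*(w + 3*I), (w - 2)*(w + 6*I)) = w - 2
(5) = k + 7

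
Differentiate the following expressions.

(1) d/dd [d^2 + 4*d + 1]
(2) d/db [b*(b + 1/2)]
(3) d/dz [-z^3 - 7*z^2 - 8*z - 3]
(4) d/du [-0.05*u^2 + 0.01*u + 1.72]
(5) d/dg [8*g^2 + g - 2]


(1) = 2*d + 4
(2) = 2*b + 1/2
(3) = -3*z^2 - 14*z - 8
(4) = 0.01 - 0.1*u
(5) = 16*g + 1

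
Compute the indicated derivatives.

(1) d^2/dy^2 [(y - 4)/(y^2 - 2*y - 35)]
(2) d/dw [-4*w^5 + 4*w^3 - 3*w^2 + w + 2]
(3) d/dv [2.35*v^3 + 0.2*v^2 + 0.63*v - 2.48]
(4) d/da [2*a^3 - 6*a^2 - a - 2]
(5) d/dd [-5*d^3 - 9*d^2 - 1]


(1) = 2*(3*(2 - y)*(-y^2 + 2*y + 35) - 4*(y - 4)*(y - 1)^2)/(-y^2 + 2*y + 35)^3
(2) = -20*w^4 + 12*w^2 - 6*w + 1
(3) = 7.05*v^2 + 0.4*v + 0.63
(4) = 6*a^2 - 12*a - 1
(5) = 3*d*(-5*d - 6)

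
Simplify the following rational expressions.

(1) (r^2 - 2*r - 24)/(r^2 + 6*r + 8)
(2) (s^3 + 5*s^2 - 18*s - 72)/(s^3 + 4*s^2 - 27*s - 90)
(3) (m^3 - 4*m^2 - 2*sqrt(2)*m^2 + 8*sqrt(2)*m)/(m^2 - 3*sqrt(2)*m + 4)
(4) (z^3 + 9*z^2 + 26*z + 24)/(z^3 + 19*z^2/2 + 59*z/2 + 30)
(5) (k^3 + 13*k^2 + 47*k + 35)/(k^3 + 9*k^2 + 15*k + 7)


(1) = (r - 6)/(r + 2)
(2) = (s - 4)/(s - 5)
(3) = (m^2 - 4*m)/(m - sqrt(2))
(4) = (2*z + 4)/(2*z + 5)
(5) = (k + 5)/(k + 1)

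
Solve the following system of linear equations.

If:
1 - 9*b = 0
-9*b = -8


Then:
No Solution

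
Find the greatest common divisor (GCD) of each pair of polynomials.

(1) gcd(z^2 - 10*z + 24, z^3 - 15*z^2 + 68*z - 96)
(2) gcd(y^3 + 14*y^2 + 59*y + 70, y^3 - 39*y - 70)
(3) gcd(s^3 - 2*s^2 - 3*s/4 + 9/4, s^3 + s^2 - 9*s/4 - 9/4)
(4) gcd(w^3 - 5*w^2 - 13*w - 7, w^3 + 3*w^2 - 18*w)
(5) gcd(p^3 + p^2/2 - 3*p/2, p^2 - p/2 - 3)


(1) = z - 4
(2) = y^2 + 7*y + 10
(3) = gcd((s - 3/2)^2*(s + 1), (s - 3/2)*(s + 1)*(s + 3/2)) = s^2 - s/2 - 3/2
(4) = gcd((w - 7)*(w + 1)^2, w*(w - 3)*(w + 6)) = 1
(5) = gcd(p*(p - 1)*(p + 3/2), (p - 2)*(p + 3/2)) = p + 3/2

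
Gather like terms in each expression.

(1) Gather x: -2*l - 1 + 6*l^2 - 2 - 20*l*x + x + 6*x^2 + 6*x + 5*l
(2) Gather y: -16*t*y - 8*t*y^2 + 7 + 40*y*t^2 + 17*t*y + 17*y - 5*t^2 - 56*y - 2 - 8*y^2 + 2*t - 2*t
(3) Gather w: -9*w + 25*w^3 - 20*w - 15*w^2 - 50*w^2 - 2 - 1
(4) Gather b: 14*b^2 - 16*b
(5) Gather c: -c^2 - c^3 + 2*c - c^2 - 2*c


(1) = 6*l^2 + 3*l + 6*x^2 + x*(7 - 20*l) - 3
(2) = -5*t^2 + y^2*(-8*t - 8) + y*(40*t^2 + t - 39) + 5
(3) = 25*w^3 - 65*w^2 - 29*w - 3
(4) = 14*b^2 - 16*b
(5) = -c^3 - 2*c^2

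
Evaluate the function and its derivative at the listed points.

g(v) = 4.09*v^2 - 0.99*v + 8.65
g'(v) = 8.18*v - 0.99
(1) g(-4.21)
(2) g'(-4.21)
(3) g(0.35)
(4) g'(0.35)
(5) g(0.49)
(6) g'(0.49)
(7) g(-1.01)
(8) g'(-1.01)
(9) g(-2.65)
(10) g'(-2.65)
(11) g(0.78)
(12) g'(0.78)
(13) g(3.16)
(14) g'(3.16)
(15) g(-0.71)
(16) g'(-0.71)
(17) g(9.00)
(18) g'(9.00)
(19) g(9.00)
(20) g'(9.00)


(1) = 85.31
(2) = -35.43
(3) = 8.80
(4) = 1.87
(5) = 9.15
(6) = 3.02
(7) = 13.82
(8) = -9.25
(9) = 40.00
(10) = -22.67
(11) = 10.37
(12) = 5.39
(13) = 46.36
(14) = 24.86
(15) = 11.41
(16) = -6.80
(17) = 331.03
(18) = 72.63
(19) = 331.03
(20) = 72.63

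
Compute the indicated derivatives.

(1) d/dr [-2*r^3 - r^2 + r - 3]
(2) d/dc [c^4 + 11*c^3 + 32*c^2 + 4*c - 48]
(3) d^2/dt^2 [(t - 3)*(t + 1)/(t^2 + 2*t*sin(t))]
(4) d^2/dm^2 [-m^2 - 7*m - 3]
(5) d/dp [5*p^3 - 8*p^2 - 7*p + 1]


(1) = -6*r^2 - 2*r + 1
(2) = 4*c^3 + 33*c^2 + 64*c + 4
(3) = 2*(t^2*(t + 2*sin(t))^2 + t*(t + 2*sin(t))*(2*(3 - t)*(t*cos(t) + t + sin(t)) - (t - 3)*(t + 1)*(-t*sin(t) + 2*cos(t) + 1) - 2*(t + 1)*(t*cos(t) + t + sin(t))) + 4*(t - 3)*(t + 1)*(t*cos(t) + t + sin(t))^2)/(t^3*(t + 2*sin(t))^3)
(4) = -2
(5) = 15*p^2 - 16*p - 7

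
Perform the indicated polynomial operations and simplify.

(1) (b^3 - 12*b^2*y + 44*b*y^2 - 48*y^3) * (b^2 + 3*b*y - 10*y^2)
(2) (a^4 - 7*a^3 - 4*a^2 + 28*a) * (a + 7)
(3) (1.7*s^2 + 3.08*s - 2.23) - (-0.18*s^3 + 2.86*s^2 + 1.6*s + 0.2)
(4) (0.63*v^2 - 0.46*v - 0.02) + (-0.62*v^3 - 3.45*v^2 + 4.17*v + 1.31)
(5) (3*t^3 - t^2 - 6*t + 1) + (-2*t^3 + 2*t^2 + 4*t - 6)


(1) = b^5 - 9*b^4*y - 2*b^3*y^2 + 204*b^2*y^3 - 584*b*y^4 + 480*y^5
(2) = a^5 - 53*a^3 + 196*a
(3) = 0.18*s^3 - 1.16*s^2 + 1.48*s - 2.43
(4) = -0.62*v^3 - 2.82*v^2 + 3.71*v + 1.29
(5) = t^3 + t^2 - 2*t - 5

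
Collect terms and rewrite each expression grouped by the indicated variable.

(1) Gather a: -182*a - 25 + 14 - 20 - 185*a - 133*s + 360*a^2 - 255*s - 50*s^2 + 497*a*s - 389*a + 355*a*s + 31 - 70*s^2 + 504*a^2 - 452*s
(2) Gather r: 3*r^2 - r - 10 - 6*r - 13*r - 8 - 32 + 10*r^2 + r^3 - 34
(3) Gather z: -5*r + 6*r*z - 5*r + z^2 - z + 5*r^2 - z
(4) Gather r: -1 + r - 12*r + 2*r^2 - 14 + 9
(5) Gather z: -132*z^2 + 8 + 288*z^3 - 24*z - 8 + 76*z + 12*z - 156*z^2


(1) = 864*a^2 + a*(852*s - 756) - 120*s^2 - 840*s
(2) = r^3 + 13*r^2 - 20*r - 84
(3) = 5*r^2 - 10*r + z^2 + z*(6*r - 2)
(4) = 2*r^2 - 11*r - 6
(5) = 288*z^3 - 288*z^2 + 64*z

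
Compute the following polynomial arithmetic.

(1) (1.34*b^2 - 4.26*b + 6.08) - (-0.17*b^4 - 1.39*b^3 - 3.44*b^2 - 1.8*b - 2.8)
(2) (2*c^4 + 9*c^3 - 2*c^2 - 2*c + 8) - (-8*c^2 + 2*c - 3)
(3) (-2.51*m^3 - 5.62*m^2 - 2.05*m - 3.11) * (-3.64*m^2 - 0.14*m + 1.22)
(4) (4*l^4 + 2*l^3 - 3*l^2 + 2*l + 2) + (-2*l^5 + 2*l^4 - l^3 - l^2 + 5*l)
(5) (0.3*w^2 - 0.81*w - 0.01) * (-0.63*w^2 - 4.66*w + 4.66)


(1) = 0.17*b^4 + 1.39*b^3 + 4.78*b^2 - 2.46*b + 8.88
(2) = 2*c^4 + 9*c^3 + 6*c^2 - 4*c + 11
(3) = 9.1364*m^5 + 20.8082*m^4 + 5.1866*m^3 + 4.751*m^2 - 2.0656*m - 3.7942
(4) = -2*l^5 + 6*l^4 + l^3 - 4*l^2 + 7*l + 2
(5) = -0.189*w^4 - 0.8877*w^3 + 5.1789*w^2 - 3.728*w - 0.0466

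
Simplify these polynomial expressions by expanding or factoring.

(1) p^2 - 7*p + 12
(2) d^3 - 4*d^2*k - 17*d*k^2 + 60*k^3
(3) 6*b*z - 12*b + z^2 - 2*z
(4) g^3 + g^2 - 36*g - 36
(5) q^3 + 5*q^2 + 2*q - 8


(1) = (p - 4)*(p - 3)
(2) = (d - 5*k)*(d - 3*k)*(d + 4*k)
(3) = (6*b + z)*(z - 2)
(4) = (g - 6)*(g + 1)*(g + 6)
(5) = (q - 1)*(q + 2)*(q + 4)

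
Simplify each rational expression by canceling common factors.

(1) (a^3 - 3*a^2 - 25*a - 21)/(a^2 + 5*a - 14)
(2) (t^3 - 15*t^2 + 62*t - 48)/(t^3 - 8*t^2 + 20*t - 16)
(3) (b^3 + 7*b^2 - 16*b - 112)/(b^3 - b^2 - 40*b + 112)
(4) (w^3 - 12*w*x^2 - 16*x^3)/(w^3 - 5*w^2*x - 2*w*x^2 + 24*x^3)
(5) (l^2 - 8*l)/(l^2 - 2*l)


(1) = (a^3 - 3*a^2 - 25*a - 21)/(a^2 + 5*a - 14)
(2) = (t^3 - 15*t^2 + 62*t - 48)/(t^3 - 8*t^2 + 20*t - 16)
(3) = (b + 4)/(b - 4)
(4) = (-w - 2*x)/(-w + 3*x)
(5) = (l - 8)/(l - 2)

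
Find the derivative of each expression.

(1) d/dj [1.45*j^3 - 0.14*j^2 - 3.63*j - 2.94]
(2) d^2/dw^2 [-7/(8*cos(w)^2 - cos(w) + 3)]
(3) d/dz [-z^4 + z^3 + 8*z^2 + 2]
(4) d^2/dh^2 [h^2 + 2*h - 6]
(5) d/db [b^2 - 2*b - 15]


(1) = 4.35*j^2 - 0.28*j - 3.63
(2) = 7*(-256*sin(w)^4 + 33*sin(w)^2 - 33*cos(w) + 6*cos(3*w) + 177)/(8*sin(w)^2 + cos(w) - 11)^3
(3) = z*(-4*z^2 + 3*z + 16)
(4) = 2
(5) = 2*b - 2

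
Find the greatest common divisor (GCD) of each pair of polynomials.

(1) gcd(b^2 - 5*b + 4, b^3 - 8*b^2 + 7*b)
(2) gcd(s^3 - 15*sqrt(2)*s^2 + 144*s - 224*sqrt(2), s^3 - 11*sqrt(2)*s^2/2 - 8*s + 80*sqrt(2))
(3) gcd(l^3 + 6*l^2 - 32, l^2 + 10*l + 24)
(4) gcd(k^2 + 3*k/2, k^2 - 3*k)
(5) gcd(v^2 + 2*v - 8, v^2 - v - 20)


(1) = gcd((b - 4)*(b - 1), b*(b - 7)*(b - 1)) = b - 1
(2) = gcd((s - 7*sqrt(2))*(s - 4*sqrt(2))^2, (s - 4*sqrt(2))^2*(s + 5*sqrt(2)/2)) = s^2 - 8*sqrt(2)*s + 32
(3) = l + 4
(4) = gcd(k*(k + 3/2), k*(k - 3)) = k
(5) = gcd((v - 2)*(v + 4), (v - 5)*(v + 4)) = v + 4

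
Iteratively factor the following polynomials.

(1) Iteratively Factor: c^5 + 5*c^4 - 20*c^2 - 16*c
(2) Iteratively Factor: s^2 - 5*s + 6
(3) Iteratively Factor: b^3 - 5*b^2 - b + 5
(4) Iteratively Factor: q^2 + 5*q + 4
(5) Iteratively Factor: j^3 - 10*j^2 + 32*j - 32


(1) = (c + 1)*(c^4 + 4*c^3 - 4*c^2 - 16*c) = (c - 2)*(c + 1)*(c^3 + 6*c^2 + 8*c) = c*(c - 2)*(c + 1)*(c^2 + 6*c + 8) = c*(c - 2)*(c + 1)*(c + 4)*(c + 2)
(2) = (s - 3)*(s - 2)
(3) = (b + 1)*(b^2 - 6*b + 5) = (b - 5)*(b + 1)*(b - 1)
(4) = (q + 4)*(q + 1)
(5) = (j - 4)*(j^2 - 6*j + 8) = (j - 4)*(j - 2)*(j - 4)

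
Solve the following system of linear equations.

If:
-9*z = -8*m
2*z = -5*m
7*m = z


Then:
m = 0
z = 0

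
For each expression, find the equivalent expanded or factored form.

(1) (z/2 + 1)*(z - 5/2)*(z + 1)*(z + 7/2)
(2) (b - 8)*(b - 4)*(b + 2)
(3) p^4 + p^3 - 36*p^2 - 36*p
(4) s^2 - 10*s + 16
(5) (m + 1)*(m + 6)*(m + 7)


(1) = z^4/2 + 2*z^3 - 15*z^2/8 - 97*z/8 - 35/4
(2) = b^3 - 10*b^2 + 8*b + 64
(3) = p*(p - 6)*(p + 1)*(p + 6)
(4) = (s - 8)*(s - 2)
(5) = m^3 + 14*m^2 + 55*m + 42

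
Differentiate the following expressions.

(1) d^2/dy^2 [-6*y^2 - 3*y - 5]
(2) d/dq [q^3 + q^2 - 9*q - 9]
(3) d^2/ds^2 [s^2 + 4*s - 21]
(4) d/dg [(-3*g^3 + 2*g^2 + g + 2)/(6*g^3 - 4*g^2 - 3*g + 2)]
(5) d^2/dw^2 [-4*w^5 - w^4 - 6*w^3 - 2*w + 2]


(1) = -12
(2) = 3*q^2 + 2*q - 9
(3) = 2
(4) = 2*(3*g^3 - 28*g^2 + 12*g + 4)/(36*g^6 - 48*g^5 - 20*g^4 + 48*g^3 - 7*g^2 - 12*g + 4)
(5) = 4*w*(-20*w^2 - 3*w - 9)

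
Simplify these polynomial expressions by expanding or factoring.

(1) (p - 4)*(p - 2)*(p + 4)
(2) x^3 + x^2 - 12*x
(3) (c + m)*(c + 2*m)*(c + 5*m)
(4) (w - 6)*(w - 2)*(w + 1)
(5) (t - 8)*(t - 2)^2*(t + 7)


(1) = p^3 - 2*p^2 - 16*p + 32
(2) = x*(x - 3)*(x + 4)
(3) = c^3 + 8*c^2*m + 17*c*m^2 + 10*m^3
(4) = w^3 - 7*w^2 + 4*w + 12
(5) = t^4 - 5*t^3 - 48*t^2 + 220*t - 224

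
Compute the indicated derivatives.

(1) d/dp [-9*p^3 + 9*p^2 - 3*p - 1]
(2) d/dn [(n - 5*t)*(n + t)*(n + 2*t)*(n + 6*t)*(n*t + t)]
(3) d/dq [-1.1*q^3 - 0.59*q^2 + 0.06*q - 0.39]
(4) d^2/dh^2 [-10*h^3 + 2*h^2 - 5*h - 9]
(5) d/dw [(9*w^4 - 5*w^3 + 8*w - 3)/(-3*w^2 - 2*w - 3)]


(1) = -27*p^2 + 18*p - 3
(2) = t*(5*n^4 + 16*n^3*t + 4*n^3 - 75*n^2*t^2 + 12*n^2*t - 176*n*t^3 - 50*n*t^2 - 60*t^4 - 88*t^3)
(3) = -3.3*q^2 - 1.18*q + 0.06
(4) = 4 - 60*h
(5) = (-54*w^5 - 39*w^4 - 88*w^3 + 69*w^2 - 18*w - 30)/(9*w^4 + 12*w^3 + 22*w^2 + 12*w + 9)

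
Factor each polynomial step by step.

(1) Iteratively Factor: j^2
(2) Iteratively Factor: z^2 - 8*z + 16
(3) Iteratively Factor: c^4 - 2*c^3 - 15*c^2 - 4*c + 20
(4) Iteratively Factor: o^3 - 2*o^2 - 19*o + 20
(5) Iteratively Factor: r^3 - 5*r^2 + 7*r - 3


(1) = (j)*(j)
(2) = (z - 4)*(z - 4)
(3) = (c - 1)*(c^3 - c^2 - 16*c - 20) = (c - 1)*(c + 2)*(c^2 - 3*c - 10) = (c - 5)*(c - 1)*(c + 2)*(c + 2)
(4) = (o + 4)*(o^2 - 6*o + 5) = (o - 5)*(o + 4)*(o - 1)
(5) = (r - 1)*(r^2 - 4*r + 3) = (r - 1)^2*(r - 3)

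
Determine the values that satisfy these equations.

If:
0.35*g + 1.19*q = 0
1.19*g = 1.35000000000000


Then:
g = 1.13
q = -0.33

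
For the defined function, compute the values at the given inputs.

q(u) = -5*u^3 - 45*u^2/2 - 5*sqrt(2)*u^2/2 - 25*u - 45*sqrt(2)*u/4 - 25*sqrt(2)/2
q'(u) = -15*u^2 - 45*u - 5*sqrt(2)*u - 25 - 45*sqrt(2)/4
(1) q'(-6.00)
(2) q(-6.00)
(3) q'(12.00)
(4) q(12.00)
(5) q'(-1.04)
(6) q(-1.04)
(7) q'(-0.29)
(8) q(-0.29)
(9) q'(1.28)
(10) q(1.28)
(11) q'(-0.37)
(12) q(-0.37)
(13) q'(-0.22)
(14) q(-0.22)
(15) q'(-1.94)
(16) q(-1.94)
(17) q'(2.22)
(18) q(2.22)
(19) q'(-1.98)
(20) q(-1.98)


(1) = -268.48
(2) = 370.50
(3) = -2825.76
(4) = -12897.71
(5) = -2.98
(6) = 2.33
(7) = -27.07
(8) = -7.88
(9) = -132.14
(10) = -123.18
(11) = -23.70
(12) = -5.85
(13) = -30.18
(14) = -9.88
(15) = 3.65
(16) = 0.21
(17) = -230.43
(18) = -291.52
(19) = 3.38
(20) = 0.07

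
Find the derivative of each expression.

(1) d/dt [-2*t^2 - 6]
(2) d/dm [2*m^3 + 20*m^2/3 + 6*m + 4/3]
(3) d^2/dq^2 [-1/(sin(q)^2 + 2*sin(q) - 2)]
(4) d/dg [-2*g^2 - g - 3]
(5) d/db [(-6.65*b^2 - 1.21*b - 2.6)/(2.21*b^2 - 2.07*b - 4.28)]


(1) = -4*t
(2) = 6*m^2 + 40*m/3 + 6
(3) = 2*(2*sin(q)^4 + 3*sin(q)^3 + 3*sin(q)^2 - 4*sin(q) - 6)/(sin(q)^2 + 2*sin(q) - 2)^3
(4) = -4*g - 1
(5) = (16.4396*b^2 + 68.416*b - 0.2032)/(4.8841*b^4 - 9.1494*b^3 - 14.6327*b^2 + 17.7192*b + 18.3184)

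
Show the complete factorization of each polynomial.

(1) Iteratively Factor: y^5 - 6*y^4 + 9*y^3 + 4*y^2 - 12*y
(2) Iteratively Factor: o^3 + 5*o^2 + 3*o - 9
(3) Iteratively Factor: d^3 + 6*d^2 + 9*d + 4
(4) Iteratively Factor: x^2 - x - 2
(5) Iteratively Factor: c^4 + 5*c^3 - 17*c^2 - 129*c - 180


(1) = (y + 1)*(y^4 - 7*y^3 + 16*y^2 - 12*y) = (y - 2)*(y + 1)*(y^3 - 5*y^2 + 6*y) = (y - 2)^2*(y + 1)*(y^2 - 3*y) = y*(y - 2)^2*(y + 1)*(y - 3)
(2) = (o - 1)*(o^2 + 6*o + 9) = (o - 1)*(o + 3)*(o + 3)
(3) = (d + 4)*(d^2 + 2*d + 1) = (d + 1)*(d + 4)*(d + 1)
(4) = (x - 2)*(x + 1)
(5) = (c + 3)*(c^3 + 2*c^2 - 23*c - 60) = (c + 3)*(c + 4)*(c^2 - 2*c - 15) = (c + 3)^2*(c + 4)*(c - 5)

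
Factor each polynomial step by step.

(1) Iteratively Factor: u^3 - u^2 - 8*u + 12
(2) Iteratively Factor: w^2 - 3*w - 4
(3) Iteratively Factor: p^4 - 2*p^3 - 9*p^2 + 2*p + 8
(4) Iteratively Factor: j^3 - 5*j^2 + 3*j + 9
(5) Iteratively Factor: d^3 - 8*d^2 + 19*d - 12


(1) = (u + 3)*(u^2 - 4*u + 4) = (u - 2)*(u + 3)*(u - 2)
(2) = (w + 1)*(w - 4)
(3) = (p + 1)*(p^3 - 3*p^2 - 6*p + 8) = (p - 4)*(p + 1)*(p^2 + p - 2) = (p - 4)*(p - 1)*(p + 1)*(p + 2)
(4) = (j - 3)*(j^2 - 2*j - 3) = (j - 3)*(j + 1)*(j - 3)
(5) = (d - 4)*(d^2 - 4*d + 3) = (d - 4)*(d - 3)*(d - 1)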